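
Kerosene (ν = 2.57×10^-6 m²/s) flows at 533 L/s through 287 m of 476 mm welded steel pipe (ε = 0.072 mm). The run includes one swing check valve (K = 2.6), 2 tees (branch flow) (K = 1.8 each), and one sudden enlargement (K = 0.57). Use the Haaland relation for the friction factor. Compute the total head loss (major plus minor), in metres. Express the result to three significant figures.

H_L ≈ 7.14 m

V = 4Q/(πD²) = 2.995 m/s; V²/2g = 0.4572 m
Re = 5.55×10^5, ε/D = 1.51×10^-4 → f = 0.01467 (Haaland)
Major: h_f = f(L/D)·V²/2g = 0.01467·602.9·0.4572 = 4.044 m
Minor: ΣK = 6.77; h_m = ΣK·V²/2g = 3.096 m
Total H_L = 4.044 + 3.096 = 7.140 m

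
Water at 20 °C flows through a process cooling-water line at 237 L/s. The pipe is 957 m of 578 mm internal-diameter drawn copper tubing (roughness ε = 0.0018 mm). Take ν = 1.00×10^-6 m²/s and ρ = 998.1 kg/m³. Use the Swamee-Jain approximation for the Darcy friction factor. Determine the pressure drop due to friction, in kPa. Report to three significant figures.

Δp ≈ 8.79 kPa

V = 4Q/(πD²) = 4·0.237/(π·0.578²) = 0.9032 m/s
Re = VD/ν = 0.9032·0.578/1.00×10^-6 = 5.22×10^5 → turbulent
ε/D = 0.0018/578 = 3.11×10^-6
Swamee-Jain: f = 0.01304
h_f = f(L/D)V²/(2g) = 0.01304·(957/0.578)·0.9032²/(2·9.81) = 0.8979 m
Δp = ρg·h_f = 998.1·9.81·0.8979 = 8.792 kPa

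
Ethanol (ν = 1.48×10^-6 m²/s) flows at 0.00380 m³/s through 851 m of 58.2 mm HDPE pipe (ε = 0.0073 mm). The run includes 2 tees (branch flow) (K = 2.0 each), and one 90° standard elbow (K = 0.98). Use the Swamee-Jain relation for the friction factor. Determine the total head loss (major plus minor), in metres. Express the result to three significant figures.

H_L ≈ 32.1 m

V = 4Q/(πD²) = 1.428 m/s; V²/2g = 0.1040 m
Re = 5.62×10^4, ε/D = 1.25×10^-4 → f = 0.02076 (Swamee-Jain)
Major: h_f = f(L/D)·V²/2g = 0.02076·14622·0.1040 = 31.57 m
Minor: ΣK = 4.98; h_m = ΣK·V²/2g = 0.5179 m
Total H_L = 31.57 + 0.5179 = 32.09 m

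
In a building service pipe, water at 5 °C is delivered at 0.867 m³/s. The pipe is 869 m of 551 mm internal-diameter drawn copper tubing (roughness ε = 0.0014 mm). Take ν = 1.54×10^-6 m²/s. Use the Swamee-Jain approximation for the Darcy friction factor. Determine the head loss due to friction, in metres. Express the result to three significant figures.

V = 4Q/(πD²) = 4·0.867/(π·0.551²) = 3.636 m/s
Re = VD/ν = 3.636·0.551/1.54×10^-6 = 1.30×10^6 → turbulent
ε/D = 0.0014/551 = 2.54×10^-6
Swamee-Jain: f = 0.01119
h_f = f(L/D)V²/(2g) = 0.01119·(869/0.551)·3.636²/(2·9.81) = 11.89 m

h_f ≈ 11.9 m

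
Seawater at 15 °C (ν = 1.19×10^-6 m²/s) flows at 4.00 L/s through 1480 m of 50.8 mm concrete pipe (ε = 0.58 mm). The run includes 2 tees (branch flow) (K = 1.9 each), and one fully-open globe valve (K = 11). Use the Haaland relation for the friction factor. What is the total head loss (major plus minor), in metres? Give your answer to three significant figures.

V = 4Q/(πD²) = 1.974 m/s; V²/2g = 0.1985 m
Re = 8.42×10^4, ε/D = 0.0114 → f = 0.04035 (Haaland)
Major: h_f = f(L/D)·V²/2g = 0.04035·29134·0.1985 = 233.4 m
Minor: ΣK = 14.8; h_m = ΣK·V²/2g = 2.938 m
Total H_L = 233.4 + 2.938 = 236.3 m

H_L ≈ 236 m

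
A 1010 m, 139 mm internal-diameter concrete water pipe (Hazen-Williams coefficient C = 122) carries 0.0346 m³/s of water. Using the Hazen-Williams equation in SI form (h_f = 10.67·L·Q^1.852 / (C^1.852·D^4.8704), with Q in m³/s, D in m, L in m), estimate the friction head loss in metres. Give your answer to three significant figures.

h_f ≈ 43.3 m

h_f = 10.67·1010·0.0346^1.852 / (122^1.852·0.139^4.8704) = 43.33 m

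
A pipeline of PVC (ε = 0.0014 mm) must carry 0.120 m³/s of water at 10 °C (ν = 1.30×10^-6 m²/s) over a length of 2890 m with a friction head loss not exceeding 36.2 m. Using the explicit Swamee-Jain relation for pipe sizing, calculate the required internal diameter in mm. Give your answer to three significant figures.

Swamee-Jain (Type III): D = 0.66·[ε^1.25·(LQ²/(gh_f))^4.75 + ν·Q^9.4·(L/(gh_f))^5.2]^0.04
LQ²/(gh_f) = 0.1172; L/(gh_f) = 8.138
Term 1 = ε^1.25·(…)^4.75 = 1.82×10^-12; Term 2 = ν·Q^9.4·(…)^5.2 = 1.56×10^-10
D = 0.66·(1.82×10^-12 + 1.56×10^-10)^0.04 = 0.2676 m = 268 mm
Check: V = 2.13 m/s, Re = 4.39×10^5, f = 0.01348, h_f = 33.8 m ≈ 36.2 m ✓

D ≈ 268 mm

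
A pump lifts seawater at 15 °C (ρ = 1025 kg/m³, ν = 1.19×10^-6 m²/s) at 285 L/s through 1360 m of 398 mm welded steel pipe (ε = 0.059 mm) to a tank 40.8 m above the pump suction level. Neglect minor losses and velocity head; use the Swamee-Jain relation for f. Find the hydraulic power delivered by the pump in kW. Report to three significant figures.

V = 4Q/(πD²) = 2.291 m/s; Re = 7.66×10^5; ε/D = 1.48×10^-4; f = 0.01444
h_f = f(L/D)V²/2g = 13.20 m
Total head H = z + h_f = 40.8 + 13.20 = 54.00 m
P_hyd = ρgQH = 1025·9.81·0.285·54.00 = 154.8 kW

P_hyd ≈ 155 kW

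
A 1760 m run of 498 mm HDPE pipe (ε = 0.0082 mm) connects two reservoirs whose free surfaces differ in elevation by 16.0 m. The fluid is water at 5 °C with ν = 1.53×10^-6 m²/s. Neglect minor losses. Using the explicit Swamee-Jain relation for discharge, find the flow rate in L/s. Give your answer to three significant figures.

Swamee-Jain (Type II): Q = -0.965·√(gD⁵h_f/L)·ln[ε/(3.7D) + √(3.17ν²L/(gD³h_f))]
√(gD⁵h_f/L) = √(9.81·0.498⁵·16.0/1760) = 0.05227
ε/(3.7D) = 4.45×10^-6; √(3.17ν²L/(gD³h_f)) = 2.60×10^-5
Q = -0.965·0.05227·ln(3.041×10^-5) = 0.5246 m³/s
Check: V = 2.69 m/s, Re = 8.77×10^5, f = 0.01223, h_f = 16.0 m ≈ 16.0 m ✓

Q ≈ 525 L/s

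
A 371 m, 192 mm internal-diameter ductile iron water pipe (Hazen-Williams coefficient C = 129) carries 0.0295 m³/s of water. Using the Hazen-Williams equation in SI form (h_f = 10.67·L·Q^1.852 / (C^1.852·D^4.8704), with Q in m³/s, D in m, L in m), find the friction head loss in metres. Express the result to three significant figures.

h_f = 10.67·371·0.0295^1.852 / (129^1.852·0.192^4.8704) = 2.215 m

h_f ≈ 2.22 m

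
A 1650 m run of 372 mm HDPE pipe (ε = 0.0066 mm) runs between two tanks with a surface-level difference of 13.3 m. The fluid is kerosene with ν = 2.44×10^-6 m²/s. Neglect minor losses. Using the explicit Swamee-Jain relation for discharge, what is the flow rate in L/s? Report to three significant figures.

Swamee-Jain (Type II): Q = -0.965·√(gD⁵h_f/L)·ln[ε/(3.7D) + √(3.17ν²L/(gD³h_f))]
√(gD⁵h_f/L) = √(9.81·0.372⁵·13.3/1650) = 0.02373
ε/(3.7D) = 4.80×10^-6; √(3.17ν²L/(gD³h_f)) = 6.81×10^-5
Q = -0.965·0.02373·ln(7.289×10^-5) = 0.2182 m³/s
Check: V = 2.01 m/s, Re = 3.06×10^5, f = 0.01453, h_f = 13.2 m ≈ 13.3 m ✓

Q ≈ 218 L/s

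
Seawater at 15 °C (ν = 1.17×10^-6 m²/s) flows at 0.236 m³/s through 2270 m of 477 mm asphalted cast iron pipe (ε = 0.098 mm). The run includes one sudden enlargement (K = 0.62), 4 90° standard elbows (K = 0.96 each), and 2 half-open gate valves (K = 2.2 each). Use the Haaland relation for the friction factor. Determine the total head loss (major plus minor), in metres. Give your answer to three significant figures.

H_L ≈ 7.24 m

V = 4Q/(πD²) = 1.321 m/s; V²/2g = 0.08889 m
Re = 5.38×10^5, ε/D = 2.05×10^-4 → f = 0.01525 (Haaland)
Major: h_f = f(L/D)·V²/2g = 0.01525·4759·0.08889 = 6.451 m
Minor: ΣK = 8.86; h_m = ΣK·V²/2g = 0.7876 m
Total H_L = 6.451 + 0.7876 = 7.239 m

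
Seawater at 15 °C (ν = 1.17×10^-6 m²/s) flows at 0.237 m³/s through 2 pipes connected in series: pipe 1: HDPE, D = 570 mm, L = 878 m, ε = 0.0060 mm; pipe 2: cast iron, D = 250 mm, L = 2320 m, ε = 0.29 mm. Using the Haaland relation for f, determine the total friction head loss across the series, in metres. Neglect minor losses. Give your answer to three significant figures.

Pipe 1: V = 0.9288 m/s, Re = 4.52×10^5, ε/D = 1.05×10^-5, f = 0.01341, h_1 = f(L/D)V²/2g = 0.9082 m
Pipe 2: V = 4.828 m/s, Re = 1.03×10^6, ε/D = 0.00116, f = 0.02064, h_2 = f(L/D)V²/2g = 227.5 m
Series → Q common, losses add: H = Σh = 228.5 m

H ≈ 228 m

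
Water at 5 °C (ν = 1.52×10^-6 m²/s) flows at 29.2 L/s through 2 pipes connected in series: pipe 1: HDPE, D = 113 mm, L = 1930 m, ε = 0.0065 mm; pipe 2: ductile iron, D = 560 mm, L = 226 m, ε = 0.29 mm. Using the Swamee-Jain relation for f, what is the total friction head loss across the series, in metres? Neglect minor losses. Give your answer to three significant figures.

Pipe 1: V = 2.912 m/s, Re = 2.16×10^5, ε/D = 5.75×10^-5, f = 0.01583, h_1 = f(L/D)V²/2g = 116.8 m
Pipe 2: V = 0.1186 m/s, Re = 4.37×10^4, ε/D = 5.18×10^-4, f = 0.02321, h_2 = f(L/D)V²/2g = 0.006710 m
Series → Q common, losses add: H = Σh = 116.8 m

H ≈ 117 m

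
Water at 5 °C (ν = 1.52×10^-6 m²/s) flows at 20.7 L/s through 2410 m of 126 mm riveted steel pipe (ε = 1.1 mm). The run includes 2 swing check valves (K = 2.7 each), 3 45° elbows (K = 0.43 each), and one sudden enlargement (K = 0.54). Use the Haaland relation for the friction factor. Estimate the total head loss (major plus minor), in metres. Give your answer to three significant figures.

V = 4Q/(πD²) = 1.660 m/s; V²/2g = 0.1405 m
Re = 1.38×10^5, ε/D = 0.00873 → f = 0.03674 (Haaland)
Major: h_f = f(L/D)·V²/2g = 0.03674·19127·0.1405 = 98.70 m
Minor: ΣK = 7.23; h_m = ΣK·V²/2g = 1.016 m
Total H_L = 98.70 + 1.016 = 99.71 m

H_L ≈ 99.7 m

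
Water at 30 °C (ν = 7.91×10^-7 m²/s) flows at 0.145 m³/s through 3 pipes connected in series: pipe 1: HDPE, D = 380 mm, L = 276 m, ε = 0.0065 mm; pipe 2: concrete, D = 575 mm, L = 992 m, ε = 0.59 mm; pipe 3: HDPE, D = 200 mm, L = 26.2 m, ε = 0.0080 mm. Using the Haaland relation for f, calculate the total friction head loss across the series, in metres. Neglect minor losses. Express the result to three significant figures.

H ≈ 3.06 m

Pipe 1: V = 1.279 m/s, Re = 6.14×10^5, ε/D = 1.71×10^-5, f = 0.01283, h_1 = f(L/D)V²/2g = 0.7761 m
Pipe 2: V = 0.5584 m/s, Re = 4.06×10^5, ε/D = 0.00103, f = 0.02043, h_2 = f(L/D)V²/2g = 0.5600 m
Pipe 3: V = 4.615 m/s, Re = 1.17×10^6, ε/D = 4.00×10^-5, f = 0.01212, h_3 = f(L/D)V²/2g = 1.724 m
Series → Q common, losses add: H = Σh = 3.060 m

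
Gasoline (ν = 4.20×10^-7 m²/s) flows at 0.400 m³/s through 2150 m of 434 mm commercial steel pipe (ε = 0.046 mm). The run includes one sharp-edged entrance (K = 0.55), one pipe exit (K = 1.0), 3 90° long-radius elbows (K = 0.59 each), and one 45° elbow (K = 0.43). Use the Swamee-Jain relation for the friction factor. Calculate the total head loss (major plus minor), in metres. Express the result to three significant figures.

H_L ≈ 25.0 m

V = 4Q/(πD²) = 2.704 m/s; V²/2g = 0.3726 m
Re = 2.79×10^6, ε/D = 1.06×10^-4 → f = 0.01278 (Swamee-Jain)
Major: h_f = f(L/D)·V²/2g = 0.01278·4954·0.3726 = 23.58 m
Minor: ΣK = 3.75; h_m = ΣK·V²/2g = 1.397 m
Total H_L = 23.58 + 1.397 = 24.98 m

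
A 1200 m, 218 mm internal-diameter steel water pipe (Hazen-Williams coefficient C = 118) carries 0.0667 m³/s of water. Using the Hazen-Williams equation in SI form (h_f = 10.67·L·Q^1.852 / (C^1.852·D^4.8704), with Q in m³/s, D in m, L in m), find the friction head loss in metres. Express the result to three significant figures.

h_f = 10.67·1200·0.0667^1.852 / (118^1.852·0.218^4.8704) = 20.63 m

h_f ≈ 20.6 m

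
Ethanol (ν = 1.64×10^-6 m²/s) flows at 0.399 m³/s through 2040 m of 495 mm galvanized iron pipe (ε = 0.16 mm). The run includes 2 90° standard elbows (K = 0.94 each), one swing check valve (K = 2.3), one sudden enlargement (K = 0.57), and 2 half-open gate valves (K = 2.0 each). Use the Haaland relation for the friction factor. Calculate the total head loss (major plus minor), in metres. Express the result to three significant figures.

H_L ≈ 16.5 m

V = 4Q/(πD²) = 2.073 m/s; V²/2g = 0.2191 m
Re = 6.26×10^5, ε/D = 3.23×10^-4 → f = 0.01613 (Haaland)
Major: h_f = f(L/D)·V²/2g = 0.01613·4121·0.2191 = 14.57 m
Minor: ΣK = 8.75; h_m = ΣK·V²/2g = 1.917 m
Total H_L = 14.57 + 1.917 = 16.48 m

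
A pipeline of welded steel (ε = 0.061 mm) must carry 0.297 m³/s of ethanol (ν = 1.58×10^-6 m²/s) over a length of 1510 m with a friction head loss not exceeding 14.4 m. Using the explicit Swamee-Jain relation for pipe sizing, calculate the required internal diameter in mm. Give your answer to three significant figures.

D ≈ 413 mm

Swamee-Jain (Type III): D = 0.66·[ε^1.25·(LQ²/(gh_f))^4.75 + ν·Q^9.4·(L/(gh_f))^5.2]^0.04
LQ²/(gh_f) = 0.9429; L/(gh_f) = 10.69
Term 1 = ε^1.25·(…)^4.75 = 4.08×10^-6; Term 2 = ν·Q^9.4·(…)^5.2 = 3.92×10^-6
D = 0.66·(4.08×10^-6 + 3.92×10^-6)^0.04 = 0.4127 m = 413 mm
Check: V = 2.22 m/s, Re = 5.80×10^5, f = 0.01479, h_f = 13.6 m ≈ 14.4 m ✓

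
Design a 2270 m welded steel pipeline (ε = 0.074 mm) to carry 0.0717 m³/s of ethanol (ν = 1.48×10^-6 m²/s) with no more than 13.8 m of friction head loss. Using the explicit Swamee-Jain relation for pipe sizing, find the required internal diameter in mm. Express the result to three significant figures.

D ≈ 265 mm

Swamee-Jain (Type III): D = 0.66·[ε^1.25·(LQ²/(gh_f))^4.75 + ν·Q^9.4·(L/(gh_f))^5.2]^0.04
LQ²/(gh_f) = 0.08620; L/(gh_f) = 16.77
Term 1 = ε^1.25·(…)^4.75 = 6.03×10^-11; Term 2 = ν·Q^9.4·(…)^5.2 = 6.02×10^-11
D = 0.66·(6.03×10^-11 + 6.02×10^-11)^0.04 = 0.2647 m = 265 mm
Check: V = 1.30 m/s, Re = 2.33×10^5, f = 0.01736, h_f = 12.9 m ≈ 13.8 m ✓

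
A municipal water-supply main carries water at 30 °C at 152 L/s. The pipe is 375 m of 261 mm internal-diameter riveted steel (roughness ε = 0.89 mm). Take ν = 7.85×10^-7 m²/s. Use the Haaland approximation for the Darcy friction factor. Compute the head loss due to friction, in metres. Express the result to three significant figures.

h_f ≈ 16.1 m

V = 4Q/(πD²) = 4·0.152/(π·0.261²) = 2.841 m/s
Re = VD/ν = 2.841·0.261/7.85×10^-7 = 9.45×10^5 → turbulent
ε/D = 0.89/261 = 0.00341
Haaland: f = 0.02731
h_f = f(L/D)V²/(2g) = 0.02731·(375/0.261)·2.841²/(2·9.81) = 16.14 m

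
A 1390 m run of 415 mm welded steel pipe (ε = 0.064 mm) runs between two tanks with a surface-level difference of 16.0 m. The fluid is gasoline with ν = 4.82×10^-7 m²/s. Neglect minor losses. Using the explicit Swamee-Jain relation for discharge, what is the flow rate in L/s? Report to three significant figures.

Swamee-Jain (Type II): Q = -0.965·√(gD⁵h_f/L)·ln[ε/(3.7D) + √(3.17ν²L/(gD³h_f))]
√(gD⁵h_f/L) = √(9.81·0.415⁵·16.0/1390) = 0.03728
ε/(3.7D) = 4.17×10^-5; √(3.17ν²L/(gD³h_f)) = 9.55×10^-6
Q = -0.965·0.03728·ln(5.123×10^-5) = 0.3554 m³/s
Check: V = 2.63 m/s, Re = 2.26×10^6, f = 0.01366, h_f = 16.1 m ≈ 16.0 m ✓

Q ≈ 355 L/s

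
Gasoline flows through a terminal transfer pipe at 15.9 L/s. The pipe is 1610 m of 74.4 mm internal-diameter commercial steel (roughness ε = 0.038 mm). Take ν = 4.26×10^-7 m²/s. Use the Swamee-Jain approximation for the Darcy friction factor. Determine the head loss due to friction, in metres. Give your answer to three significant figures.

V = 4Q/(πD²) = 4·0.0159/(π·0.0744²) = 3.657 m/s
Re = VD/ν = 3.657·0.0744/4.26×10^-7 = 6.39×10^5 → turbulent
ε/D = 0.038/74.4 = 5.11×10^-4
Swamee-Jain: f = 0.01765
h_f = f(L/D)V²/(2g) = 0.01765·(1610/0.0744)·3.657²/(2·9.81) = 260.3 m

h_f ≈ 260 m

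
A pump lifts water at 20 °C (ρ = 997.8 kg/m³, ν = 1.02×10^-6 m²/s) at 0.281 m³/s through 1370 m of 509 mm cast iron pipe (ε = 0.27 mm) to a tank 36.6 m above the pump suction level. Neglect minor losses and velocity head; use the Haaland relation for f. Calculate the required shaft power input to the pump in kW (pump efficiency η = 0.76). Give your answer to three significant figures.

P_shaft ≈ 149 kW

V = 4Q/(πD²) = 1.381 m/s; Re = 6.89×10^5; ε/D = 5.30×10^-4; f = 0.01756
h_f = f(L/D)V²/2g = 4.593 m
Total head H = z + h_f = 36.6 + 4.593 = 41.19 m
P_hyd = ρgQH = 997.8·9.81·0.281·41.19 = 113.3 kW
P_shaft = P_hyd/η = 113.3/0.76 = 149.1 kW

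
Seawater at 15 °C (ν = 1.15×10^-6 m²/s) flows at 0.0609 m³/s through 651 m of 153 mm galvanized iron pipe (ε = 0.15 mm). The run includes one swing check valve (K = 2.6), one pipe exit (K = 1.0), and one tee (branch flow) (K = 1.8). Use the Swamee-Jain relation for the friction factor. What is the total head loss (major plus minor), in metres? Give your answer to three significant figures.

V = 4Q/(πD²) = 3.312 m/s; V²/2g = 0.5592 m
Re = 4.41×10^5, ε/D = 9.80×10^-4 → f = 0.02035 (Swamee-Jain)
Major: h_f = f(L/D)·V²/2g = 0.02035·4255·0.5592 = 48.43 m
Minor: ΣK = 5.40; h_m = ΣK·V²/2g = 3.020 m
Total H_L = 48.43 + 3.020 = 51.45 m

H_L ≈ 51.4 m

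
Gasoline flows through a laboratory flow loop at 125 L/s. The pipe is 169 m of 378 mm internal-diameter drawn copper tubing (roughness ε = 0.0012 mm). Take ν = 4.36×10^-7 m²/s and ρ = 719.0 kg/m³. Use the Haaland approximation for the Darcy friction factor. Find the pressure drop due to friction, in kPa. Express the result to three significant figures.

V = 4Q/(πD²) = 4·0.125/(π·0.378²) = 1.114 m/s
Re = VD/ν = 1.114·0.378/4.36×10^-7 = 9.66×10^5 → turbulent
ε/D = 0.0012/378 = 3.17×10^-6
Haaland: f = 0.01171
h_f = f(L/D)V²/(2g) = 0.01171·(169/0.378)·1.114²/(2·9.81) = 0.3309 m
Δp = ρg·h_f = 719.0·9.81·0.3309 = 2.334 kPa

Δp ≈ 2.33 kPa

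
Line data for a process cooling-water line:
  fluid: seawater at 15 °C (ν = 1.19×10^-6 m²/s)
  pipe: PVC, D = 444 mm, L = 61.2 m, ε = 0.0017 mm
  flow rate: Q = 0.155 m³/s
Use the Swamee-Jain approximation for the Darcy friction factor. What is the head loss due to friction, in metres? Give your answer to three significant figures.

h_f ≈ 0.0975 m

V = 4Q/(πD²) = 4·0.155/(π·0.444²) = 1.001 m/s
Re = VD/ν = 1.001·0.444/1.19×10^-6 = 3.74×10^5 → turbulent
ε/D = 0.0017/444 = 3.83×10^-6
Swamee-Jain: f = 0.01385
h_f = f(L/D)V²/(2g) = 0.01385·(61.2/0.444)·1.001²/(2·9.81) = 0.09754 m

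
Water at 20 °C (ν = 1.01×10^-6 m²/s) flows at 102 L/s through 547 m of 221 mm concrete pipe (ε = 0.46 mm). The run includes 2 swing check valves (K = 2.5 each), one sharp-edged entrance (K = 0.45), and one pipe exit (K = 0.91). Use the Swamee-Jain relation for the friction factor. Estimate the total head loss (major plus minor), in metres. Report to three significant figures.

H_L ≈ 23.8 m

V = 4Q/(πD²) = 2.659 m/s; V²/2g = 0.3604 m
Re = 5.82×10^5, ε/D = 0.00208 → f = 0.02408 (Swamee-Jain)
Major: h_f = f(L/D)·V²/2g = 0.02408·2475·0.3604 = 21.48 m
Minor: ΣK = 6.36; h_m = ΣK·V²/2g = 2.292 m
Total H_L = 21.48 + 2.292 = 23.77 m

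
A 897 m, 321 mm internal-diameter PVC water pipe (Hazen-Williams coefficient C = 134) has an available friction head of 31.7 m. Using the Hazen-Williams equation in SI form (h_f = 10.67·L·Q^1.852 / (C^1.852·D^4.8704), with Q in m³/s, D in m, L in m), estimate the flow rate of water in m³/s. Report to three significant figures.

Rearranging: Q = [h_f·C^1.852·D^4.8704 / (10.67·L)]^(1/1.852)
Q = [31.7·134^1.852·0.321^4.8704 / (10.67·897)]^0.540 = 0.3092 m³/s

Q ≈ 0.309 m³/s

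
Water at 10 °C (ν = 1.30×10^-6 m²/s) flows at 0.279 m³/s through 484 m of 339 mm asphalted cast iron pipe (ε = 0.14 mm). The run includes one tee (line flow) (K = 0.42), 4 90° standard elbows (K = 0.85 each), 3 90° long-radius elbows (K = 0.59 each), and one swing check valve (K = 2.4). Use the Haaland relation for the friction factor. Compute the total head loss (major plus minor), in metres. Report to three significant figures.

V = 4Q/(πD²) = 3.091 m/s; V²/2g = 0.4870 m
Re = 8.06×10^5, ε/D = 4.13×10^-4 → f = 0.01666 (Haaland)
Major: h_f = f(L/D)·V²/2g = 0.01666·1428·0.4870 = 11.58 m
Minor: ΣK = 7.99; h_m = ΣK·V²/2g = 3.891 m
Total H_L = 11.58 + 3.891 = 15.47 m

H_L ≈ 15.5 m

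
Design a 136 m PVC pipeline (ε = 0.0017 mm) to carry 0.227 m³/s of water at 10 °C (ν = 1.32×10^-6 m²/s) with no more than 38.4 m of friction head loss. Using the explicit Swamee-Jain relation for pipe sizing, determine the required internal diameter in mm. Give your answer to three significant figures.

Swamee-Jain (Type III): D = 0.66·[ε^1.25·(LQ²/(gh_f))^4.75 + ν·Q^9.4·(L/(gh_f))^5.2]^0.04
LQ²/(gh_f) = 0.01860; L/(gh_f) = 0.3610
Term 1 = ε^1.25·(…)^4.75 = 3.70×10^-16; Term 2 = ν·Q^9.4·(…)^5.2 = 5.84×10^-15
D = 0.66·(3.70×10^-16 + 5.84×10^-15)^0.04 = 0.1783 m = 178 mm
Check: V = 9.09 m/s, Re = 1.23×10^6, f = 0.01148, h_f = 36.8 m ≈ 38.4 m ✓

D ≈ 178 mm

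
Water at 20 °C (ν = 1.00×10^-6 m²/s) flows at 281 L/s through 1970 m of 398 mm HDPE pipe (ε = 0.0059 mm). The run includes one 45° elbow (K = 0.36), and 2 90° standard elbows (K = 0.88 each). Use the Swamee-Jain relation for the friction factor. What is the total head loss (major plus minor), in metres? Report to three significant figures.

V = 4Q/(πD²) = 2.259 m/s; V²/2g = 0.2600 m
Re = 8.99×10^5, ε/D = 1.48×10^-5 → f = 0.01215 (Swamee-Jain)
Major: h_f = f(L/D)·V²/2g = 0.01215·4950·0.2600 = 15.64 m
Minor: ΣK = 2.12; h_m = ΣK·V²/2g = 0.5512 m
Total H_L = 15.64 + 0.5512 = 16.19 m

H_L ≈ 16.2 m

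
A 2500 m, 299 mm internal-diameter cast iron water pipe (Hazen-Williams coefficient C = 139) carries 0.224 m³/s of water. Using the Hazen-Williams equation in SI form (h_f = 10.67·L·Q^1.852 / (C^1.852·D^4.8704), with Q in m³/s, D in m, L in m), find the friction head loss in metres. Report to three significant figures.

h_f ≈ 64.2 m

h_f = 10.67·2500·0.224^1.852 / (139^1.852·0.299^4.8704) = 64.21 m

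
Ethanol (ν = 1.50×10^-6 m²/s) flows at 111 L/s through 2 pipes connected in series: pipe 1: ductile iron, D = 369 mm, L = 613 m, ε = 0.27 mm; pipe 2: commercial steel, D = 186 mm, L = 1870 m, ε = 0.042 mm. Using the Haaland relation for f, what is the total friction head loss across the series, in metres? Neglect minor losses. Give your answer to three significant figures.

H ≈ 134 m

Pipe 1: V = 1.038 m/s, Re = 2.55×10^5, ε/D = 7.32×10^-4, f = 0.01947, h_1 = f(L/D)V²/2g = 1.776 m
Pipe 2: V = 4.085 m/s, Re = 5.07×10^5, ε/D = 2.26×10^-4, f = 0.01551, h_2 = f(L/D)V²/2g = 132.6 m
Series → Q common, losses add: H = Σh = 134.4 m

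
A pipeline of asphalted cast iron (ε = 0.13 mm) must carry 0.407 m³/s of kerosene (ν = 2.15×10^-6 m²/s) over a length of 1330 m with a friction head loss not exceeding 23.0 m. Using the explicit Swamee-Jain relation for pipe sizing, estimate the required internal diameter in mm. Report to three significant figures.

Swamee-Jain (Type III): D = 0.66·[ε^1.25·(LQ²/(gh_f))^4.75 + ν·Q^9.4·(L/(gh_f))^5.2]^0.04
LQ²/(gh_f) = 0.9764; L/(gh_f) = 5.895
Term 1 = ε^1.25·(…)^4.75 = 1.24×10^-5; Term 2 = ν·Q^9.4·(…)^5.2 = 4.67×10^-6
D = 0.66·(1.24×10^-5 + 4.67×10^-6)^0.04 = 0.4254 m = 425 mm
Check: V = 2.86 m/s, Re = 5.67×10^5, f = 0.01628, h_f = 21.3 m ≈ 23.0 m ✓

D ≈ 425 mm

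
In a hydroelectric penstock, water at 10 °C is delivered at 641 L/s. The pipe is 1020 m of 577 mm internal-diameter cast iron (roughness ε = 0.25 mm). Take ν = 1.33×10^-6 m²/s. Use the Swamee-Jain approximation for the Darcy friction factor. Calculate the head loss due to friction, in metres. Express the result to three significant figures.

h_f ≈ 9.10 m

V = 4Q/(πD²) = 4·0.641/(π·0.577²) = 2.451 m/s
Re = VD/ν = 2.451·0.577/1.33×10^-6 = 1.06×10^6 → turbulent
ε/D = 0.25/577 = 4.33×10^-4
Swamee-Jain: f = 0.01680
h_f = f(L/D)V²/(2g) = 0.01680·(1020/0.577)·2.451²/(2·9.81) = 9.095 m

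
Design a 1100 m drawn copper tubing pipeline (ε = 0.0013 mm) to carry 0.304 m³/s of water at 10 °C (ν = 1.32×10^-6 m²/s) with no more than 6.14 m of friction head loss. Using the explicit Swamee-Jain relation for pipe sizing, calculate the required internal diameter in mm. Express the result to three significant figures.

D ≈ 449 mm

Swamee-Jain (Type III): D = 0.66·[ε^1.25·(LQ²/(gh_f))^4.75 + ν·Q^9.4·(L/(gh_f))^5.2]^0.04
LQ²/(gh_f) = 1.688; L/(gh_f) = 18.26
Term 1 = ε^1.25·(…)^4.75 = 5.27×10^-7; Term 2 = ν·Q^9.4·(…)^5.2 = 6.60×10^-5
D = 0.66·(5.27×10^-7 + 6.60×10^-5)^0.04 = 0.4492 m = 449 mm
Check: V = 1.92 m/s, Re = 6.53×10^5, f = 0.01254, h_f = 5.76 m ≈ 6.14 m ✓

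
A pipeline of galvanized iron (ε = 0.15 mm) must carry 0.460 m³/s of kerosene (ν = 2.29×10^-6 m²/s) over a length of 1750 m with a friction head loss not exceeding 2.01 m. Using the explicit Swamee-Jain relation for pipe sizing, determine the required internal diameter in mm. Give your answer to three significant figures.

D ≈ 765 mm

Swamee-Jain (Type III): D = 0.66·[ε^1.25·(LQ²/(gh_f))^4.75 + ν·Q^9.4·(L/(gh_f))^5.2]^0.04
LQ²/(gh_f) = 18.78; L/(gh_f) = 88.75
Term 1 = ε^1.25·(…)^4.75 = 18.6; Term 2 = ν·Q^9.4·(…)^5.2 = 20.9
D = 0.66·(18.6 + 20.9)^0.04 = 0.7646 m = 765 mm
Check: V = 1.00 m/s, Re = 3.35×10^5, f = 0.01609, h_f = 1.88 m ≈ 2.01 m ✓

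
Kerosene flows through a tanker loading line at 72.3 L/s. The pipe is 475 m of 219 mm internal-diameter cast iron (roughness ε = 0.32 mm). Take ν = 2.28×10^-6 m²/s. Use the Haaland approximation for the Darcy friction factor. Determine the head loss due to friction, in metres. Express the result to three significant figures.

h_f ≈ 9.23 m

V = 4Q/(πD²) = 4·0.0723/(π·0.219²) = 1.919 m/s
Re = VD/ν = 1.919·0.219/2.28×10^-6 = 1.84×10^5 → turbulent
ε/D = 0.32/219 = 0.00146
Haaland: f = 0.02267
h_f = f(L/D)V²/(2g) = 0.02267·(475/0.219)·1.919²/(2·9.81) = 9.232 m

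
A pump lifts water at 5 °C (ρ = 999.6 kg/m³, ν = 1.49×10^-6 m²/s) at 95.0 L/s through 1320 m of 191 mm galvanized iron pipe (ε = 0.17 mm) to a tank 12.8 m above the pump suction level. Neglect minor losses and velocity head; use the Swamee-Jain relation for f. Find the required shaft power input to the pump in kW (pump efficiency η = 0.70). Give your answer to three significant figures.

V = 4Q/(πD²) = 3.316 m/s; Re = 4.25×10^5; ε/D = 8.90×10^-4; f = 0.01998
h_f = f(L/D)V²/2g = 77.35 m
Total head H = z + h_f = 12.8 + 77.35 = 90.15 m
P_hyd = ρgQH = 999.6·9.81·0.0950·90.15 = 83.98 kW
P_shaft = P_hyd/η = 83.98/0.70 = 120.0 kW

P_shaft ≈ 120 kW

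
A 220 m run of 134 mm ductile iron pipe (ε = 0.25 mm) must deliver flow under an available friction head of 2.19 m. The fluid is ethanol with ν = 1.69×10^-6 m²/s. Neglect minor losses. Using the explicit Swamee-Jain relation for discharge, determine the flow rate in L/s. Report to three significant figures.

Q ≈ 14.4 L/s

Swamee-Jain (Type II): Q = -0.965·√(gD⁵h_f/L)·ln[ε/(3.7D) + √(3.17ν²L/(gD³h_f))]
√(gD⁵h_f/L) = √(9.81·0.134⁵·2.19/220) = 0.002054
ε/(3.7D) = 5.04×10^-4; √(3.17ν²L/(gD³h_f)) = 1.96×10^-4
Q = -0.965·0.002054·ln(7.005×10^-4) = 0.01440 m³/s
Check: V = 1.02 m/s, Re = 8.09×10^4, f = 0.02535, h_f = 2.21 m ≈ 2.19 m ✓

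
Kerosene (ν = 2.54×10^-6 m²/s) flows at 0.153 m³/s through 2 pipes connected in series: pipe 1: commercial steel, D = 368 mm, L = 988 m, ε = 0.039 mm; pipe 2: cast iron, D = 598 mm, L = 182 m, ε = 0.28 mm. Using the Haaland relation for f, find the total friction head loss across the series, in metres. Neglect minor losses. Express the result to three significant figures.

H ≈ 4.65 m

Pipe 1: V = 1.438 m/s, Re = 2.08×10^5, ε/D = 1.06×10^-4, f = 0.01613, h_1 = f(L/D)V²/2g = 4.566 m
Pipe 2: V = 0.5448 m/s, Re = 1.28×10^5, ε/D = 4.68×10^-4, f = 0.01933, h_2 = f(L/D)V²/2g = 0.08898 m
Series → Q common, losses add: H = Σh = 4.655 m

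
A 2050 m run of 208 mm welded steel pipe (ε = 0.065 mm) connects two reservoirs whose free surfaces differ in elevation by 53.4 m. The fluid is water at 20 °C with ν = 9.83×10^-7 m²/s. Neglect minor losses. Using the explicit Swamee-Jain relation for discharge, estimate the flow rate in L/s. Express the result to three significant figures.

Swamee-Jain (Type II): Q = -0.965·√(gD⁵h_f/L)·ln[ε/(3.7D) + √(3.17ν²L/(gD³h_f))]
√(gD⁵h_f/L) = √(9.81·0.208⁵·53.4/2050) = 0.009974
ε/(3.7D) = 8.45×10^-5; √(3.17ν²L/(gD³h_f)) = 3.65×10^-5
Q = -0.965·0.009974·ln(1.210×10^-4) = 0.08682 m³/s
Check: V = 2.56 m/s, Re = 5.41×10^5, f = 0.01639, h_f = 53.7 m ≈ 53.4 m ✓

Q ≈ 86.8 L/s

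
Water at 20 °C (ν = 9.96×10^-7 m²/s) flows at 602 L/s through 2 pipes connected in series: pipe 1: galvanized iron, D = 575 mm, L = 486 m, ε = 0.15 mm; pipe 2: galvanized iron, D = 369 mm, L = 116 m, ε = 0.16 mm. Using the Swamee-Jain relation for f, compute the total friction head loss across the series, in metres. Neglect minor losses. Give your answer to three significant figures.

H ≈ 11.9 m

Pipe 1: V = 2.318 m/s, Re = 1.34×10^6, ε/D = 2.61×10^-4, f = 0.01520, h_1 = f(L/D)V²/2g = 3.520 m
Pipe 2: V = 5.629 m/s, Re = 2.09×10^6, ε/D = 4.34×10^-4, f = 0.01653, h_2 = f(L/D)V²/2g = 8.391 m
Series → Q common, losses add: H = Σh = 11.91 m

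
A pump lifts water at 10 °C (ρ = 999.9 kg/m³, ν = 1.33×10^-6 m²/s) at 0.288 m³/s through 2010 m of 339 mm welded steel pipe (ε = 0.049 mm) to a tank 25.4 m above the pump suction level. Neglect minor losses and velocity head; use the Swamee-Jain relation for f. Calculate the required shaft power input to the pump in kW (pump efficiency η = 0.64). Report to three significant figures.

V = 4Q/(πD²) = 3.191 m/s; Re = 8.13×10^5; ε/D = 1.45×10^-4; f = 0.01433
h_f = f(L/D)V²/2g = 44.10 m
Total head H = z + h_f = 25.4 + 44.10 = 69.50 m
P_hyd = ρgQH = 999.9·9.81·0.288·69.50 = 196.3 kW
P_shaft = P_hyd/η = 196.3/0.64 = 306.8 kW

P_shaft ≈ 307 kW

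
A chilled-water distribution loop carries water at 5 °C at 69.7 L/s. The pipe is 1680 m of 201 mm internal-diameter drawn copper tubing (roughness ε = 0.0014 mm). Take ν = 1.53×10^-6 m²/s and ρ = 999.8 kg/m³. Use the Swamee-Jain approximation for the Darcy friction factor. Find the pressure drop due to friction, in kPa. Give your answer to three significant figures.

V = 4Q/(πD²) = 4·0.0697/(π·0.201²) = 2.197 m/s
Re = VD/ν = 2.197·0.201/1.53×10^-6 = 2.89×10^5 → turbulent
ε/D = 0.0014/201 = 6.97×10^-6
Swamee-Jain: f = 0.01456
h_f = f(L/D)V²/(2g) = 0.01456·(1680/0.201)·2.197²/(2·9.81) = 29.93 m
Δp = ρg·h_f = 999.8·9.81·29.93 = 293.5 kPa

Δp ≈ 294 kPa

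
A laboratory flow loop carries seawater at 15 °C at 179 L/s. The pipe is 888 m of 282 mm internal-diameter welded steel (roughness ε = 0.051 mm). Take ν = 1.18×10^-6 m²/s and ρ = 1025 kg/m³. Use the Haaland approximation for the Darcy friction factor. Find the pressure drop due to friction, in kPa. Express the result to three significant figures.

V = 4Q/(πD²) = 4·0.179/(π·0.282²) = 2.866 m/s
Re = VD/ν = 2.866·0.282/1.18×10^-6 = 6.85×10^5 → turbulent
ε/D = 0.051/282 = 1.81×10^-4
Haaland: f = 0.01473
h_f = f(L/D)V²/(2g) = 0.01473·(888/0.282)·2.866²/(2·9.81) = 19.42 m
Δp = ρg·h_f = 1025·9.81·19.42 = 195.3 kPa

Δp ≈ 195 kPa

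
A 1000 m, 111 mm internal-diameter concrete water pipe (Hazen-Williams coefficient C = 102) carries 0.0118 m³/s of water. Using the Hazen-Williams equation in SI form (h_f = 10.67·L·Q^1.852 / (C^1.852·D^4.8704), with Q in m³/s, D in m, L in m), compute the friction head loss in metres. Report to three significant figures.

h_f ≈ 24.4 m

h_f = 10.67·1000·0.0118^1.852 / (102^1.852·0.111^4.8704) = 24.38 m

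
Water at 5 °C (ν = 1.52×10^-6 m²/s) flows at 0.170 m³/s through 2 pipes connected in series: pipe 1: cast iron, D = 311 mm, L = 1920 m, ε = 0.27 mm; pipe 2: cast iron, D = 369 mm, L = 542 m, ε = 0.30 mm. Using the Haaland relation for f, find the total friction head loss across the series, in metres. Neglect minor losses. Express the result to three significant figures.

H ≈ 34.6 m

Pipe 1: V = 2.238 m/s, Re = 4.58×10^5, ε/D = 8.68×10^-4, f = 0.01964, h_1 = f(L/D)V²/2g = 30.95 m
Pipe 2: V = 1.590 m/s, Re = 3.86×10^5, ε/D = 8.13×10^-4, f = 0.01949, h_2 = f(L/D)V²/2g = 3.687 m
Series → Q common, losses add: H = Σh = 34.64 m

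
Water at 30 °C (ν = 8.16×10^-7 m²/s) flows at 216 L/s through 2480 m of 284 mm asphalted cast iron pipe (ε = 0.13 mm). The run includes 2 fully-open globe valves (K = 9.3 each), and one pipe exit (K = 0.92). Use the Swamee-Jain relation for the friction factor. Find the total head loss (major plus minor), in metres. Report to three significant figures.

V = 4Q/(πD²) = 3.410 m/s; V²/2g = 0.5926 m
Re = 1.19×10^6, ε/D = 4.58×10^-4 → f = 0.01692 (Swamee-Jain)
Major: h_f = f(L/D)·V²/2g = 0.01692·8732·0.5926 = 87.56 m
Minor: ΣK = 19.5; h_m = ΣK·V²/2g = 11.57 m
Total H_L = 87.56 + 11.57 = 99.13 m

H_L ≈ 99.1 m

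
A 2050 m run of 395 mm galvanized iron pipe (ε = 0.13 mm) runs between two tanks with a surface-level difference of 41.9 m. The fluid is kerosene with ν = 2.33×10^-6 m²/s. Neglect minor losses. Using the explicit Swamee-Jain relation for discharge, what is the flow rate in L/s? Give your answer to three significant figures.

Swamee-Jain (Type II): Q = -0.965·√(gD⁵h_f/L)·ln[ε/(3.7D) + √(3.17ν²L/(gD³h_f))]
√(gD⁵h_f/L) = √(9.81·0.395⁵·41.9/2050) = 0.04391
ε/(3.7D) = 8.89×10^-5; √(3.17ν²L/(gD³h_f)) = 3.73×10^-5
Q = -0.965·0.04391·ln(1.263×10^-4) = 0.3804 m³/s
Check: V = 3.10 m/s, Re = 5.26×10^5, f = 0.01655, h_f = 42.2 m ≈ 41.9 m ✓

Q ≈ 380 L/s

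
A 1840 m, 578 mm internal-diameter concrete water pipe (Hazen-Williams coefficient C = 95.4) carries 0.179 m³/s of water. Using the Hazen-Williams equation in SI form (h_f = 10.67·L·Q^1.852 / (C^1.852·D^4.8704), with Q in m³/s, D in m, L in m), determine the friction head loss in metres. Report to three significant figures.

h_f ≈ 2.53 m

h_f = 10.67·1840·0.179^1.852 / (95.4^1.852·0.578^4.8704) = 2.527 m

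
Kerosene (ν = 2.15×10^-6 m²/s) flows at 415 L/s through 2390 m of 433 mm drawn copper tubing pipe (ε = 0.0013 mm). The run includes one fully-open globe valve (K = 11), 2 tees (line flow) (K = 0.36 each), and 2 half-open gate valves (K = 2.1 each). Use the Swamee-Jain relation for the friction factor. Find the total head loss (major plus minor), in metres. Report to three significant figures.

H_L ≈ 35.2 m

V = 4Q/(πD²) = 2.818 m/s; V²/2g = 0.4048 m
Re = 5.68×10^5, ε/D = 3.00×10^-6 → f = 0.01285 (Swamee-Jain)
Major: h_f = f(L/D)·V²/2g = 0.01285·5520·0.4048 = 28.72 m
Minor: ΣK = 15.9; h_m = ΣK·V²/2g = 6.445 m
Total H_L = 28.72 + 6.445 = 35.16 m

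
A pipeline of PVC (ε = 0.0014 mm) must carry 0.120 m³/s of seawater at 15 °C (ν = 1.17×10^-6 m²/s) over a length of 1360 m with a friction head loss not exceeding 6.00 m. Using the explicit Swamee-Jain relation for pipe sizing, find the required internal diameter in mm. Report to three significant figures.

D ≈ 331 mm

Swamee-Jain (Type III): D = 0.66·[ε^1.25·(LQ²/(gh_f))^4.75 + ν·Q^9.4·(L/(gh_f))^5.2]^0.04
LQ²/(gh_f) = 0.3327; L/(gh_f) = 23.11
Term 1 = ε^1.25·(…)^4.75 = 2.59×10^-10; Term 2 = ν·Q^9.4·(…)^5.2 = 3.19×10^-8
D = 0.66·(2.59×10^-10 + 3.19×10^-8)^0.04 = 0.3310 m = 331 mm
Check: V = 1.39 m/s, Re = 3.95×10^5, f = 0.01372, h_f = 5.59 m ≈ 6.00 m ✓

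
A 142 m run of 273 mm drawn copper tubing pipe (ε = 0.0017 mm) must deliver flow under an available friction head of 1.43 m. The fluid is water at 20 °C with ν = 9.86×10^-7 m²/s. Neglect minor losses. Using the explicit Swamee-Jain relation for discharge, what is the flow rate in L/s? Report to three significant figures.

Q ≈ 119 L/s

Swamee-Jain (Type II): Q = -0.965·√(gD⁵h_f/L)·ln[ε/(3.7D) + √(3.17ν²L/(gD³h_f))]
√(gD⁵h_f/L) = √(9.81·0.273⁵·1.43/142) = 0.01224
ε/(3.7D) = 1.68×10^-6; √(3.17ν²L/(gD³h_f)) = 3.92×10^-5
Q = -0.965·0.01224·ln(4.084×10^-5) = 0.1194 m³/s
Check: V = 2.04 m/s, Re = 5.65×10^5, f = 0.01292, h_f = 1.42 m ≈ 1.43 m ✓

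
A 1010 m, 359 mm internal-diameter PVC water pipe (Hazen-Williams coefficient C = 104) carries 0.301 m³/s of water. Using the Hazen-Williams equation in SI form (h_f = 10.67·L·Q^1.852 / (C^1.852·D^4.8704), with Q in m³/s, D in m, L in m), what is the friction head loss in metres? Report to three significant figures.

h_f = 10.67·1010·0.301^1.852 / (104^1.852·0.359^4.8704) = 31.49 m

h_f ≈ 31.5 m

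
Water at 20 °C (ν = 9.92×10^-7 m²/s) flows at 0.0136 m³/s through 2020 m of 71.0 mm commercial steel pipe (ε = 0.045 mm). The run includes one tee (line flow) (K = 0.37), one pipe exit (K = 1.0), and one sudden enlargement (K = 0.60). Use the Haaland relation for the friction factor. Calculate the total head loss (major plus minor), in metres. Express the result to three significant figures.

H_L ≈ 327 m

V = 4Q/(πD²) = 3.435 m/s; V²/2g = 0.6014 m
Re = 2.46×10^5, ε/D = 6.34×10^-4 → f = 0.01904 (Haaland)
Major: h_f = f(L/D)·V²/2g = 0.01904·28451·0.6014 = 325.7 m
Minor: ΣK = 1.97; h_m = ΣK·V²/2g = 1.185 m
Total H_L = 325.7 + 1.185 = 326.9 m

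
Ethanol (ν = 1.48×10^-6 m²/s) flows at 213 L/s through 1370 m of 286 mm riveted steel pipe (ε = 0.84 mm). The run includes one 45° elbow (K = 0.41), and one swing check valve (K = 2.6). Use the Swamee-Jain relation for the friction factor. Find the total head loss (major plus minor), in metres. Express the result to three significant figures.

V = 4Q/(πD²) = 3.316 m/s; V²/2g = 0.5603 m
Re = 6.41×10^5, ε/D = 0.00294 → f = 0.02632 (Swamee-Jain)
Major: h_f = f(L/D)·V²/2g = 0.02632·4790·0.5603 = 70.64 m
Minor: ΣK = 3.01; h_m = ΣK·V²/2g = 1.686 m
Total H_L = 70.64 + 1.686 = 72.32 m

H_L ≈ 72.3 m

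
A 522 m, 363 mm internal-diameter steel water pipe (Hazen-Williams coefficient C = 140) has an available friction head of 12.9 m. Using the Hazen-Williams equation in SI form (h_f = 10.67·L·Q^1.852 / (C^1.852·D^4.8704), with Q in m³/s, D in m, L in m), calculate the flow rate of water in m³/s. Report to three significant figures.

Q ≈ 0.368 m³/s

Rearranging: Q = [h_f·C^1.852·D^4.8704 / (10.67·L)]^(1/1.852)
Q = [12.9·140^1.852·0.363^4.8704 / (10.67·522)]^0.540 = 0.3680 m³/s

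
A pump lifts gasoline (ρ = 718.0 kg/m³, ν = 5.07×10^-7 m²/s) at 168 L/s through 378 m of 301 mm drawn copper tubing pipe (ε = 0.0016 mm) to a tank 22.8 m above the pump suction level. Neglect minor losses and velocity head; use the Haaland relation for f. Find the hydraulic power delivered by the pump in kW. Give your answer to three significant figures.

V = 4Q/(πD²) = 2.361 m/s; Re = 1.40×10^6; ε/D = 5.32×10^-6; f = 0.01107
h_f = f(L/D)V²/2g = 3.950 m
Total head H = z + h_f = 22.8 + 3.950 = 26.75 m
P_hyd = ρgQH = 718.0·9.81·0.168·26.75 = 31.65 kW

P_hyd ≈ 31.7 kW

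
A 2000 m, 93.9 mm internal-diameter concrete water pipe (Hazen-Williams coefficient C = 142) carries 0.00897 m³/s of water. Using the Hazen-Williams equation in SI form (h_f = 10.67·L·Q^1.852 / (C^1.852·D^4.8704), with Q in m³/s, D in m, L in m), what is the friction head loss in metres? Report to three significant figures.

h_f = 10.67·2000·0.00897^1.852 / (142^1.852·0.0939^4.8704) = 35.91 m

h_f ≈ 35.9 m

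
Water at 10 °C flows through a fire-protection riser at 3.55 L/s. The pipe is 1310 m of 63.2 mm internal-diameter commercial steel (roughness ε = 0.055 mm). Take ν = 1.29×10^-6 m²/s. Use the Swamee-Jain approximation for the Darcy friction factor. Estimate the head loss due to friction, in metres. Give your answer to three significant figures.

V = 4Q/(πD²) = 4·0.00355/(π·0.0632²) = 1.132 m/s
Re = VD/ν = 1.132·0.0632/1.29×10^-6 = 5.54×10^4 → turbulent
ε/D = 0.055/63.2 = 8.70×10^-4
Swamee-Jain: f = 0.02346
h_f = f(L/D)V²/(2g) = 0.02346·(1310/0.0632)·1.132²/(2·9.81) = 31.74 m

h_f ≈ 31.7 m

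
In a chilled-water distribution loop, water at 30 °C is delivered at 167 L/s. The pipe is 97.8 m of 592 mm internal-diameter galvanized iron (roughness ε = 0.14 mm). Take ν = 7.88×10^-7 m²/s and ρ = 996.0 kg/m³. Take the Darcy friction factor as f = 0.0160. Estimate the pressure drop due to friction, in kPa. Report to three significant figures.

V = 4Q/(πD²) = 4·0.167/(π·0.592²) = 0.6067 m/s
h_f = f(L/D)V²/(2g) = 0.01600·(97.8/0.592)·0.6067²/(2·9.81) = 0.04959 m
Δp = ρg·h_f = 996.0·9.81·0.04959 = 0.4845 kPa

Δp ≈ 0.485 kPa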